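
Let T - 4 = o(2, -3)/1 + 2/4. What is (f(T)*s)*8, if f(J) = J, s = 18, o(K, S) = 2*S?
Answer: -216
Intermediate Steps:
T = -3/2 (T = 4 + ((2*(-3))/1 + 2/4) = 4 + (-6*1 + 2*(¼)) = 4 + (-6 + ½) = 4 - 11/2 = -3/2 ≈ -1.5000)
(f(T)*s)*8 = -3/2*18*8 = -27*8 = -216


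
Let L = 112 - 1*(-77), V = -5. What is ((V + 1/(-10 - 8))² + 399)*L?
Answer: 962899/12 ≈ 80242.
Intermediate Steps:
L = 189 (L = 112 + 77 = 189)
((V + 1/(-10 - 8))² + 399)*L = ((-5 + 1/(-10 - 8))² + 399)*189 = ((-5 + 1/(-18))² + 399)*189 = ((-5 - 1/18)² + 399)*189 = ((-91/18)² + 399)*189 = (8281/324 + 399)*189 = (137557/324)*189 = 962899/12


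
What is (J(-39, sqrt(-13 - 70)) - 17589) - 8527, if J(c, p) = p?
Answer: -26116 + I*sqrt(83) ≈ -26116.0 + 9.1104*I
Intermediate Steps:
(J(-39, sqrt(-13 - 70)) - 17589) - 8527 = (sqrt(-13 - 70) - 17589) - 8527 = (sqrt(-83) - 17589) - 8527 = (I*sqrt(83) - 17589) - 8527 = (-17589 + I*sqrt(83)) - 8527 = -26116 + I*sqrt(83)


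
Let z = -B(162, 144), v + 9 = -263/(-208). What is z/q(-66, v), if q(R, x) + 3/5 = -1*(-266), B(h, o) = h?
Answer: -810/1327 ≈ -0.61040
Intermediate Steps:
v = -1609/208 (v = -9 - 263/(-208) = -9 - 263*(-1/208) = -9 + 263/208 = -1609/208 ≈ -7.7356)
z = -162 (z = -1*162 = -162)
q(R, x) = 1327/5 (q(R, x) = -3/5 - 1*(-266) = -3/5 + 266 = 1327/5)
z/q(-66, v) = -162/1327/5 = -162*5/1327 = -810/1327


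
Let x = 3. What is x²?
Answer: 9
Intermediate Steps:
x² = 3² = 9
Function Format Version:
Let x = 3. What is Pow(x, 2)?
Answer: 9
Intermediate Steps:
Pow(x, 2) = Pow(3, 2) = 9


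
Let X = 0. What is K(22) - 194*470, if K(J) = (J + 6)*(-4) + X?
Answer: -91292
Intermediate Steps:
K(J) = -24 - 4*J (K(J) = (J + 6)*(-4) + 0 = (6 + J)*(-4) + 0 = (-24 - 4*J) + 0 = -24 - 4*J)
K(22) - 194*470 = (-24 - 4*22) - 194*470 = (-24 - 88) - 91180 = -112 - 91180 = -91292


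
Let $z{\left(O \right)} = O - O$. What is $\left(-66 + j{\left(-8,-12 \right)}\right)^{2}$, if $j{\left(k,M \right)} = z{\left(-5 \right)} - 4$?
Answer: $4900$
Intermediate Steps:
$z{\left(O \right)} = 0$
$j{\left(k,M \right)} = -4$ ($j{\left(k,M \right)} = 0 - 4 = -4$)
$\left(-66 + j{\left(-8,-12 \right)}\right)^{2} = \left(-66 - 4\right)^{2} = \left(-70\right)^{2} = 4900$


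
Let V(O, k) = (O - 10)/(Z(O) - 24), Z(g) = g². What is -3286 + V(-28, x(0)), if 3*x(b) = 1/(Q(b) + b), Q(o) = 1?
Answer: -65721/20 ≈ -3286.1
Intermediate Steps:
x(b) = 1/(3*(1 + b))
V(O, k) = (-10 + O)/(-24 + O²) (V(O, k) = (O - 10)/(O² - 24) = (-10 + O)/(-24 + O²))
-3286 + V(-28, x(0)) = -3286 + (-10 - 28)/(-24 + (-28)²) = -3286 - 38/(-24 + 784) = -3286 - 38/760 = -3286 + (1/760)*(-38) = -3286 - 1/20 = -65721/20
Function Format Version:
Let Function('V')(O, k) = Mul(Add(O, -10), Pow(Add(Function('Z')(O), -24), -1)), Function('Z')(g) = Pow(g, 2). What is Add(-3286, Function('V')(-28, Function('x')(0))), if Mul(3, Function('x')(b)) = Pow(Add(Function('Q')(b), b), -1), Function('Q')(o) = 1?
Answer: Rational(-65721, 20) ≈ -3286.1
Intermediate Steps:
Function('x')(b) = Mul(Rational(1, 3), Pow(Add(1, b), -1))
Function('V')(O, k) = Mul(Pow(Add(-24, Pow(O, 2)), -1), Add(-10, O)) (Function('V')(O, k) = Mul(Add(O, -10), Pow(Add(Pow(O, 2), -24), -1)) = Mul(Add(-10, O), Pow(Add(-24, Pow(O, 2)), -1)) = Mul(Pow(Add(-24, Pow(O, 2)), -1), Add(-10, O)))
Add(-3286, Function('V')(-28, Function('x')(0))) = Add(-3286, Mul(Pow(Add(-24, Pow(-28, 2)), -1), Add(-10, -28))) = Add(-3286, Mul(Pow(Add(-24, 784), -1), -38)) = Add(-3286, Mul(Pow(760, -1), -38)) = Add(-3286, Mul(Rational(1, 760), -38)) = Add(-3286, Rational(-1, 20)) = Rational(-65721, 20)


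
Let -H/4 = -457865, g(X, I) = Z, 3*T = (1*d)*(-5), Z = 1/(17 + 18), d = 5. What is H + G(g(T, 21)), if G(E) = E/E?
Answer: 1831461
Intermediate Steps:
Z = 1/35 ≈ 0.028571
T = -25/3 (T = ((1*5)*(-5))/3 = (5*(-5))/3 = (1/3)*(-25) = -25/3 ≈ -8.3333)
g(X, I) = 1/35
G(E) = 1
H = 1831460 (H = -4*(-457865) = 1831460)
H + G(g(T, 21)) = 1831460 + 1 = 1831461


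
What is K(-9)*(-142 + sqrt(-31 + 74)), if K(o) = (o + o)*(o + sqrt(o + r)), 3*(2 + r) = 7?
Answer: -6*(27 - I*sqrt(78))*(142 - sqrt(43)) ≈ -21942.0 + 7177.2*I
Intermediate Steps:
r = 1/3 (r = -2 + (1/3)*7 = -2 + 7/3 = 1/3 ≈ 0.33333)
K(o) = 2*o*(o + sqrt(1/3 + o)) (K(o) = (o + o)*(o + sqrt(o + 1/3)) = (2*o)*(o + sqrt(1/3 + o)) = 2*o*(o + sqrt(1/3 + o)))
K(-9)*(-142 + sqrt(-31 + 74)) = ((2/3)*(-9)*(sqrt(3 + 9*(-9)) + 3*(-9)))*(-142 + sqrt(-31 + 74)) = ((2/3)*(-9)*(sqrt(3 - 81) - 27))*(-142 + sqrt(43)) = ((2/3)*(-9)*(sqrt(-78) - 27))*(-142 + sqrt(43)) = ((2/3)*(-9)*(I*sqrt(78) - 27))*(-142 + sqrt(43)) = ((2/3)*(-9)*(-27 + I*sqrt(78)))*(-142 + sqrt(43)) = (162 - 6*I*sqrt(78))*(-142 + sqrt(43)) = (-142 + sqrt(43))*(162 - 6*I*sqrt(78))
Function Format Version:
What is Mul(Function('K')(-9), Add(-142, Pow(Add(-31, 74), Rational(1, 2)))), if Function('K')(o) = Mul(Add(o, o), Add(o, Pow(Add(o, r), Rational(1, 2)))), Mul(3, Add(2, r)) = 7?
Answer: Mul(-6, Add(27, Mul(-1, I, Pow(78, Rational(1, 2)))), Add(142, Mul(-1, Pow(43, Rational(1, 2))))) ≈ Add(-21942., Mul(7177.2, I))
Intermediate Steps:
r = Rational(1, 3) (r = Add(-2, Mul(Rational(1, 3), 7)) = Add(-2, Rational(7, 3)) = Rational(1, 3) ≈ 0.33333)
Function('K')(o) = Mul(2, o, Add(o, Pow(Add(Rational(1, 3), o), Rational(1, 2)))) (Function('K')(o) = Mul(Add(o, o), Add(o, Pow(Add(o, Rational(1, 3)), Rational(1, 2)))) = Mul(Mul(2, o), Add(o, Pow(Add(Rational(1, 3), o), Rational(1, 2)))) = Mul(2, o, Add(o, Pow(Add(Rational(1, 3), o), Rational(1, 2)))))
Mul(Function('K')(-9), Add(-142, Pow(Add(-31, 74), Rational(1, 2)))) = Mul(Mul(Rational(2, 3), -9, Add(Pow(Add(3, Mul(9, -9)), Rational(1, 2)), Mul(3, -9))), Add(-142, Pow(Add(-31, 74), Rational(1, 2)))) = Mul(Mul(Rational(2, 3), -9, Add(Pow(Add(3, -81), Rational(1, 2)), -27)), Add(-142, Pow(43, Rational(1, 2)))) = Mul(Mul(Rational(2, 3), -9, Add(Pow(-78, Rational(1, 2)), -27)), Add(-142, Pow(43, Rational(1, 2)))) = Mul(Mul(Rational(2, 3), -9, Add(Mul(I, Pow(78, Rational(1, 2))), -27)), Add(-142, Pow(43, Rational(1, 2)))) = Mul(Mul(Rational(2, 3), -9, Add(-27, Mul(I, Pow(78, Rational(1, 2))))), Add(-142, Pow(43, Rational(1, 2)))) = Mul(Add(162, Mul(-6, I, Pow(78, Rational(1, 2)))), Add(-142, Pow(43, Rational(1, 2)))) = Mul(Add(-142, Pow(43, Rational(1, 2))), Add(162, Mul(-6, I, Pow(78, Rational(1, 2)))))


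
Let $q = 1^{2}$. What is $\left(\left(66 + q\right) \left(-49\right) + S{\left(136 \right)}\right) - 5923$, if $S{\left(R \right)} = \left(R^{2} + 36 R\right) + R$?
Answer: $14322$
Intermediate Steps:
$S{\left(R \right)} = R^{2} + 37 R$
$q = 1$
$\left(\left(66 + q\right) \left(-49\right) + S{\left(136 \right)}\right) - 5923 = \left(\left(66 + 1\right) \left(-49\right) + 136 \left(37 + 136\right)\right) - 5923 = \left(67 \left(-49\right) + 136 \cdot 173\right) - 5923 = \left(-3283 + 23528\right) - 5923 = 20245 - 5923 = 14322$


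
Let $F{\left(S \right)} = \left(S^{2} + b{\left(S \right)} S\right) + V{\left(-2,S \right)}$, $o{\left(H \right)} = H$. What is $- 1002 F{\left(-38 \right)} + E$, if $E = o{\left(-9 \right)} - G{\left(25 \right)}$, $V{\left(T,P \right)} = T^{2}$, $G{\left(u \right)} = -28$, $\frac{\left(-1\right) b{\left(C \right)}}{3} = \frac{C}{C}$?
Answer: $-1565105$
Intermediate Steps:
$b{\left(C \right)} = -3$ ($b{\left(C \right)} = - 3 \frac{C}{C} = \left(-3\right) 1 = -3$)
$E = 19$ ($E = -9 - -28 = -9 + 28 = 19$)
$F{\left(S \right)} = 4 + S^{2} - 3 S$ ($F{\left(S \right)} = \left(S^{2} - 3 S\right) + \left(-2\right)^{2} = \left(S^{2} - 3 S\right) + 4 = 4 + S^{2} - 3 S$)
$- 1002 F{\left(-38 \right)} + E = - 1002 \left(4 + \left(-38\right)^{2} - -114\right) + 19 = - 1002 \left(4 + 1444 + 114\right) + 19 = \left(-1002\right) 1562 + 19 = -1565124 + 19 = -1565105$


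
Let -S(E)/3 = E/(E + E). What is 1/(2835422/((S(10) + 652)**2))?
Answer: 1692601/11341688 ≈ 0.14924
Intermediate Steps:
S(E) = -3/2 (S(E) = -3*E/(E + E) = -3*E/(2*E) = -3*E*1/(2*E) = -3*1/2 = -3/2)
1/(2835422/((S(10) + 652)**2)) = 1/(2835422/((-3/2 + 652)**2)) = 1/(2835422/((1301/2)**2)) = 1/(2835422/(1692601/4)) = 1/(2835422*(4/1692601)) = 1/(11341688/1692601) = 1692601/11341688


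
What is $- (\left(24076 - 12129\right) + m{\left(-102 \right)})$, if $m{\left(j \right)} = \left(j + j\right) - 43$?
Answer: $-11700$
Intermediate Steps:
$m{\left(j \right)} = -43 + 2 j$ ($m{\left(j \right)} = 2 j - 43 = -43 + 2 j$)
$- (\left(24076 - 12129\right) + m{\left(-102 \right)}) = - (\left(24076 - 12129\right) + \left(-43 + 2 \left(-102\right)\right)) = - (11947 - 247) = \left(-1\right) 11700 = -11700$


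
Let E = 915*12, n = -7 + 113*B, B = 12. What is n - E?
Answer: -9631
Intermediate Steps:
n = 1349 (n = -7 + 113*12 = -7 + 1356 = 1349)
E = 10980
n - E = 1349 - 1*10980 = 1349 - 10980 = -9631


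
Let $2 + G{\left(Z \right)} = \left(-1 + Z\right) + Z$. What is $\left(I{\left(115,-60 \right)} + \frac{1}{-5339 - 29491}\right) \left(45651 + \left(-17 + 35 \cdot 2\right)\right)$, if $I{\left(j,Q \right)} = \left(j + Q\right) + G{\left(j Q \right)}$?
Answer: $- \frac{10942516602532}{17415} \approx -6.2834 \cdot 10^{8}$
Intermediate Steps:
$G{\left(Z \right)} = -3 + 2 Z$ ($G{\left(Z \right)} = -2 + \left(\left(-1 + Z\right) + Z\right) = -2 + \left(-1 + 2 Z\right) = -3 + 2 Z$)
$I{\left(j,Q \right)} = -3 + Q + j + 2 Q j$ ($I{\left(j,Q \right)} = \left(j + Q\right) + \left(-3 + 2 j Q\right) = \left(Q + j\right) + \left(-3 + 2 Q j\right) = -3 + Q + j + 2 Q j$)
$\left(I{\left(115,-60 \right)} + \frac{1}{-5339 - 29491}\right) \left(45651 + \left(-17 + 35 \cdot 2\right)\right) = \left(\left(-3 - 60 + 115 + 2 \left(-60\right) 115\right) + \frac{1}{-5339 - 29491}\right) \left(45651 + \left(-17 + 35 \cdot 2\right)\right) = \left(\left(-3 - 60 + 115 - 13800\right) + \frac{1}{-34830}\right) \left(45651 + \left(-17 + 70\right)\right) = \left(-13748 - \frac{1}{34830}\right) \left(45651 + 53\right) = \left(- \frac{478842841}{34830}\right) 45704 = - \frac{10942516602532}{17415}$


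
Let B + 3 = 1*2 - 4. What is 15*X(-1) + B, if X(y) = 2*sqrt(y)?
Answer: -5 + 30*I ≈ -5.0 + 30.0*I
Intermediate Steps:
B = -5 (B = -3 + (1*2 - 4) = -3 + (2 - 4) = -3 - 2 = -5)
15*X(-1) + B = 15*(2*sqrt(-1)) - 5 = 15*(2*I) - 5 = 30*I - 5 = -5 + 30*I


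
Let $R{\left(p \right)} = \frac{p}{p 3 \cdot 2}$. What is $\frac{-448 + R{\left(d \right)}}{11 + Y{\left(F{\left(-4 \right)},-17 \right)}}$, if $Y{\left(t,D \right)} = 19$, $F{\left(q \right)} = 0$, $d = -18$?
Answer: $- \frac{2687}{180} \approx -14.928$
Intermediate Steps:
$R{\left(p \right)} = \frac{1}{6}$ ($R{\left(p \right)} = \frac{p}{3 p 2} = \frac{p}{6 p} = p \frac{1}{6 p} = \frac{1}{6}$)
$\frac{-448 + R{\left(d \right)}}{11 + Y{\left(F{\left(-4 \right)},-17 \right)}} = \frac{-448 + \frac{1}{6}}{11 + 19} = - \frac{2687}{6 \cdot 30} = \left(- \frac{2687}{6}\right) \frac{1}{30} = - \frac{2687}{180}$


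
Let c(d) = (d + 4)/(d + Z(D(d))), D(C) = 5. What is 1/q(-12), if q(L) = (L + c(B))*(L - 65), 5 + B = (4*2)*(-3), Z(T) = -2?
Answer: 31/26719 ≈ 0.0011602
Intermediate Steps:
B = -29 (B = -5 + (4*2)*(-3) = -5 + 8*(-3) = -5 - 24 = -29)
c(d) = (4 + d)/(-2 + d) (c(d) = (d + 4)/(d - 2) = (4 + d)/(-2 + d))
q(L) = (-65 + L)*(25/31 + L) (q(L) = (L + (4 - 29)/(-2 - 29))*(L - 65) = (L - 25/(-31))*(-65 + L) = (L - 1/31*(-25))*(-65 + L) = (L + 25/31)*(-65 + L) = (25/31 + L)*(-65 + L) = (-65 + L)*(25/31 + L))
1/q(-12) = 1/(-1625/31 + (-12)**2 - 1990/31*(-12)) = 1/(-1625/31 + 144 + 23880/31) = 1/(26719/31) = 31/26719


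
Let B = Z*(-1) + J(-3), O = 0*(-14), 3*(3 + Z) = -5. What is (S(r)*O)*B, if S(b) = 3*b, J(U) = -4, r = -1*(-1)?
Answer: 0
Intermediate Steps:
Z = -14/3 (Z = -3 + (1/3)*(-5) = -3 - 5/3 = -14/3 ≈ -4.6667)
r = 1
O = 0
B = 2/3 (B = -14/3*(-1) - 4 = 14/3 - 4 = 2/3 ≈ 0.66667)
(S(r)*O)*B = ((3*1)*0)*(2/3) = (3*0)*(2/3) = 0*(2/3) = 0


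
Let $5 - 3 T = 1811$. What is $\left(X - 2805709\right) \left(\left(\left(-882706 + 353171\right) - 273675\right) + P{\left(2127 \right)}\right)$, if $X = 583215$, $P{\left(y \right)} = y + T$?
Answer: $1781740102390$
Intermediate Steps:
$T = -602$ ($T = \frac{5}{3} - \frac{1811}{3} = -602$)
$P{\left(y \right)} = -602 + y$ ($P{\left(y \right)} = y - 602 = -602 + y$)
$\left(X - 2805709\right) \left(\left(\left(-882706 + 353171\right) - 273675\right) + P{\left(2127 \right)}\right) = \left(583215 - 2805709\right) \left(\left(\left(-882706 + 353171\right) - 273675\right) + \left(-602 + 2127\right)\right) = - 2222494 \left(\left(-529535 - 273675\right) + 1525\right) = - 2222494 \left(-803210 + 1525\right) = \left(-2222494\right) \left(-801685\right) = 1781740102390$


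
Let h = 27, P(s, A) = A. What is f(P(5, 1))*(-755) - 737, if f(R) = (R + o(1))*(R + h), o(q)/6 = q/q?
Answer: -148717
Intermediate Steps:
o(q) = 6 (o(q) = 6*(q/q) = 6*1 = 6)
f(R) = (6 + R)*(27 + R) (f(R) = (R + 6)*(R + 27) = (6 + R)*(27 + R))
f(P(5, 1))*(-755) - 737 = (162 + 1² + 33*1)*(-755) - 737 = (162 + 1 + 33)*(-755) - 737 = 196*(-755) - 737 = -147980 - 737 = -148717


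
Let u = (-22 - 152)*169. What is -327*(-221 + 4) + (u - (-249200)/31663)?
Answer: 1315941839/31663 ≈ 41561.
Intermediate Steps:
u = -29406 (u = -174*169 = -29406)
-327*(-221 + 4) + (u - (-249200)/31663) = -327*(-221 + 4) + (-29406 - (-249200)/31663) = -327*(-217) + (-29406 - (-249200)/31663) = 70959 + (-29406 - 1*(-249200/31663)) = 70959 + (-29406 + 249200/31663) = 70959 - 930832978/31663 = 1315941839/31663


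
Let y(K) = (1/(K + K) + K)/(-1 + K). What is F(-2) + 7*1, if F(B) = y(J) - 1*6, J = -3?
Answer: 43/24 ≈ 1.7917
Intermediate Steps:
y(K) = (K + 1/(2*K))/(-1 + K) (y(K) = (1/(2*K) + K)/(-1 + K) = (K + 1/(2*K))/(-1 + K))
F(B) = -125/24 (F(B) = (½ + (-3)²)/((-3)*(-1 - 3)) - 1*6 = -⅓*(½ + 9)/(-4) - 6 = -⅓*(-¼)*19/2 - 6 = 19/24 - 6 = -125/24)
F(-2) + 7*1 = -125/24 + 7*1 = -125/24 + 7 = 43/24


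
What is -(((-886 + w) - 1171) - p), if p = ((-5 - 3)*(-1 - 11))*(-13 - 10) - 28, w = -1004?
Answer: 825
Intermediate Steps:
p = -2236 (p = -8*(-12)*(-23) - 28 = 96*(-23) - 28 = -2208 - 28 = -2236)
-(((-886 + w) - 1171) - p) = -(((-886 - 1004) - 1171) - 1*(-2236)) = -((-1890 - 1171) + 2236) = -(-3061 + 2236) = -1*(-825) = 825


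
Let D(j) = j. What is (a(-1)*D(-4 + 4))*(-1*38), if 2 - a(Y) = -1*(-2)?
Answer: 0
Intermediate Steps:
a(Y) = 0 (a(Y) = 2 - (-1)*(-2) = 2 - 1*2 = 2 - 2 = 0)
(a(-1)*D(-4 + 4))*(-1*38) = (0*(-4 + 4))*(-1*38) = (0*0)*(-38) = 0*(-38) = 0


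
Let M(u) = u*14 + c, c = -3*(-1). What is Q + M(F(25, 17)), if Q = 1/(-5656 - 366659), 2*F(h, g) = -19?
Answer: -48400951/372315 ≈ -130.00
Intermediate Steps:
F(h, g) = -19/2 (F(h, g) = (½)*(-19) = -19/2)
c = 3
Q = -1/372315 (Q = 1/(-372315) = -1/372315 ≈ -2.6859e-6)
M(u) = 3 + 14*u (M(u) = u*14 + 3 = 14*u + 3 = 3 + 14*u)
Q + M(F(25, 17)) = -1/372315 + (3 + 14*(-19/2)) = -1/372315 + (3 - 133) = -1/372315 - 130 = -48400951/372315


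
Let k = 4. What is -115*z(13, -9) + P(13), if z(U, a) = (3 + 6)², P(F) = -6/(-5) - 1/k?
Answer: -186281/20 ≈ -9314.0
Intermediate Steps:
P(F) = 19/20 (P(F) = -6/(-5) - 1/4 = -6*(-⅕) - 1*¼ = 6/5 - ¼ = 19/20)
z(U, a) = 81 (z(U, a) = 9² = 81)
-115*z(13, -9) + P(13) = -115*81 + 19/20 = -9315 + 19/20 = -186281/20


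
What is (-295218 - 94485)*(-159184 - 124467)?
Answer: 110539645653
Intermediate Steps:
(-295218 - 94485)*(-159184 - 124467) = -389703*(-283651) = 110539645653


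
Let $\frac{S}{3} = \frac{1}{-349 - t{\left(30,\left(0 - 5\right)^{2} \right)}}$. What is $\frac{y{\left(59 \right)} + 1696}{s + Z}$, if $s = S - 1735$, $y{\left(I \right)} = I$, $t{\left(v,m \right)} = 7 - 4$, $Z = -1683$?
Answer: $- \frac{617760}{1203139} \approx -0.51346$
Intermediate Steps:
$t{\left(v,m \right)} = 3$
$S = - \frac{3}{352}$ ($S = \frac{3}{-349 - 3} = \frac{3}{-352} = 3 \left(- \frac{1}{352}\right) = - \frac{3}{352} \approx -0.0085227$)
$s = - \frac{610723}{352}$ ($s = - \frac{3}{352} - 1735 = - \frac{610723}{352} \approx -1735.0$)
$\frac{y{\left(59 \right)} + 1696}{s + Z} = \frac{59 + 1696}{- \frac{610723}{352} - 1683} = \frac{1755}{- \frac{1203139}{352}} = 1755 \left(- \frac{352}{1203139}\right) = - \frac{617760}{1203139}$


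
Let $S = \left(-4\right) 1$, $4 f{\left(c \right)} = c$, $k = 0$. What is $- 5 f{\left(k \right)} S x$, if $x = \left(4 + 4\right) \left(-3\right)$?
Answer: $0$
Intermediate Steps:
$f{\left(c \right)} = \frac{c}{4}$
$x = -24$ ($x = 8 \left(-3\right) = -24$)
$S = -4$
$- 5 f{\left(k \right)} S x = - 5 \cdot \frac{1}{4} \cdot 0 \left(-4\right) \left(-24\right) = \left(-5\right) 0 \left(-4\right) \left(-24\right) = 0 \left(-4\right) \left(-24\right) = 0 \left(-24\right) = 0$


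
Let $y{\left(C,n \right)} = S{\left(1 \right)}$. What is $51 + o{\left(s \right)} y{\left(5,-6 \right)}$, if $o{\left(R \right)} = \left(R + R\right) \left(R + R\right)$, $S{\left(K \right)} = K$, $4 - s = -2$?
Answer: $195$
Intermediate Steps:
$s = 6$ ($s = 4 - -2 = 4 + 2 = 6$)
$y{\left(C,n \right)} = 1$
$o{\left(R \right)} = 4 R^{2}$ ($o{\left(R \right)} = 2 R 2 R = 4 R^{2}$)
$51 + o{\left(s \right)} y{\left(5,-6 \right)} = 51 + 4 \cdot 6^{2} \cdot 1 = 51 + 4 \cdot 36 \cdot 1 = 51 + 144 \cdot 1 = 51 + 144 = 195$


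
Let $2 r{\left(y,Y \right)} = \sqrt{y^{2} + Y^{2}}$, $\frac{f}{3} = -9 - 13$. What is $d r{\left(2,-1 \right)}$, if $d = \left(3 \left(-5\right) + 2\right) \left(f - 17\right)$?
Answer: $\frac{1079 \sqrt{5}}{2} \approx 1206.4$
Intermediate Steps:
$f = -66$ ($f = 3 \left(-9 - 13\right) = 3 \left(-22\right) = -66$)
$r{\left(y,Y \right)} = \frac{\sqrt{Y^{2} + y^{2}}}{2}$ ($r{\left(y,Y \right)} = \frac{\sqrt{y^{2} + Y^{2}}}{2} = \frac{\sqrt{Y^{2} + y^{2}}}{2}$)
$d = 1079$ ($d = \left(3 \left(-5\right) + 2\right) \left(-66 - 17\right) = \left(-15 + 2\right) \left(-83\right) = \left(-13\right) \left(-83\right) = 1079$)
$d r{\left(2,-1 \right)} = 1079 \frac{\sqrt{\left(-1\right)^{2} + 2^{2}}}{2} = 1079 \frac{\sqrt{1 + 4}}{2} = 1079 \frac{\sqrt{5}}{2} = \frac{1079 \sqrt{5}}{2}$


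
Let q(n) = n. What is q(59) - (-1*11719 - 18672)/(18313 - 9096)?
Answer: 574194/9217 ≈ 62.297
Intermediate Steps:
q(59) - (-1*11719 - 18672)/(18313 - 9096) = 59 - (-1*11719 - 18672)/(18313 - 9096) = 59 - (-11719 - 18672)/9217 = 59 - (-30391)/9217 = 59 - 1*(-30391/9217) = 59 + 30391/9217 = 574194/9217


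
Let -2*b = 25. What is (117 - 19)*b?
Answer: -1225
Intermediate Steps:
b = -25/2 (b = -½*25 = -25/2 ≈ -12.500)
(117 - 19)*b = (117 - 19)*(-25/2) = 98*(-25/2) = -1225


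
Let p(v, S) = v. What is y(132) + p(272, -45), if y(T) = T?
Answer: 404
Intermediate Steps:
y(132) + p(272, -45) = 132 + 272 = 404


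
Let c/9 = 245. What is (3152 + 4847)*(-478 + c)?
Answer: 13814273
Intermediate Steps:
c = 2205 (c = 9*245 = 2205)
(3152 + 4847)*(-478 + c) = (3152 + 4847)*(-478 + 2205) = 7999*1727 = 13814273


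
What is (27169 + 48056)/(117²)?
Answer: 25075/4563 ≈ 5.4953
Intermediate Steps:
(27169 + 48056)/(117²) = 75225/13689 = 75225*(1/13689) = 25075/4563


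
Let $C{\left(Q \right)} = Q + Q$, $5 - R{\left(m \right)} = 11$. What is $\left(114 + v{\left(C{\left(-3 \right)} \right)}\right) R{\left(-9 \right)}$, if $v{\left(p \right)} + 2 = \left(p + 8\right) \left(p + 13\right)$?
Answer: $-756$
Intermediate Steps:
$R{\left(m \right)} = -6$ ($R{\left(m \right)} = 5 - 11 = -6$)
$C{\left(Q \right)} = 2 Q$
$v{\left(p \right)} = -2 + \left(8 + p\right) \left(13 + p\right)$ ($v{\left(p \right)} = -2 + \left(p + 8\right) \left(p + 13\right) = -2 + \left(8 + p\right) \left(13 + p\right)$)
$\left(114 + v{\left(C{\left(-3 \right)} \right)}\right) R{\left(-9 \right)} = \left(114 + \left(102 + \left(2 \left(-3\right)\right)^{2} + 21 \cdot 2 \left(-3\right)\right)\right) \left(-6\right) = \left(114 + \left(102 + \left(-6\right)^{2} + 21 \left(-6\right)\right)\right) \left(-6\right) = \left(114 + \left(102 + 36 - 126\right)\right) \left(-6\right) = \left(114 + 12\right) \left(-6\right) = 126 \left(-6\right) = -756$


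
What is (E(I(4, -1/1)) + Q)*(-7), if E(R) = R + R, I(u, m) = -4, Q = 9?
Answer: -7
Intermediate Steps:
E(R) = 2*R
(E(I(4, -1/1)) + Q)*(-7) = (2*(-4) + 9)*(-7) = (-8 + 9)*(-7) = 1*(-7) = -7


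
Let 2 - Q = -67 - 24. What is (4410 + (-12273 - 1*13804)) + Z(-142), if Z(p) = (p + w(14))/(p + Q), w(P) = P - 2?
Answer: -1061553/49 ≈ -21664.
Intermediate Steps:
w(P) = -2 + P
Q = 93 (Q = 2 - (-67 - 24) = 2 - 1*(-91) = 2 + 91 = 93)
Z(p) = (12 + p)/(93 + p) (Z(p) = (p + (-2 + 14))/(p + 93) = (p + 12)/(93 + p) = (12 + p)/(93 + p))
(4410 + (-12273 - 1*13804)) + Z(-142) = (4410 + (-12273 - 1*13804)) + (12 - 142)/(93 - 142) = (4410 + (-12273 - 13804)) - 130/(-49) = (4410 - 26077) - 1/49*(-130) = -21667 + 130/49 = -1061553/49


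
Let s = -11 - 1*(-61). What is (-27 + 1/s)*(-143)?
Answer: 192907/50 ≈ 3858.1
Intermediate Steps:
s = 50 (s = -11 + 61 = 50)
(-27 + 1/s)*(-143) = (-27 + 1/50)*(-143) = -1349/50*(-143) = 192907/50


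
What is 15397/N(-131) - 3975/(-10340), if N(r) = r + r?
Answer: -15816353/270908 ≈ -58.383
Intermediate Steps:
N(r) = 2*r
15397/N(-131) - 3975/(-10340) = 15397/((2*(-131))) - 3975/(-10340) = 15397/(-262) - 3975*(-1/10340) = 15397*(-1/262) + 795/2068 = -15397/262 + 795/2068 = -15816353/270908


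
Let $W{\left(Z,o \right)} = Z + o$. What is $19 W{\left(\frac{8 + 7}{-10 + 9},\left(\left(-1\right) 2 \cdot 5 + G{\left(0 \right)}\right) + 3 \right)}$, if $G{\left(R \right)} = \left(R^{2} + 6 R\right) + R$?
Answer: $-418$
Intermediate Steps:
$G{\left(R \right)} = R^{2} + 7 R$
$19 W{\left(\frac{8 + 7}{-10 + 9},\left(\left(-1\right) 2 \cdot 5 + G{\left(0 \right)}\right) + 3 \right)} = 19 \left(\frac{8 + 7}{-10 + 9} + \left(\left(\left(-1\right) 2 \cdot 5 + 0 \left(7 + 0\right)\right) + 3\right)\right) = 19 \left(\frac{15}{-1} + \left(\left(\left(-2\right) 5 + 0 \cdot 7\right) + 3\right)\right) = 19 \left(15 \left(-1\right) + \left(\left(-10 + 0\right) + 3\right)\right) = 19 \left(-15 + \left(-10 + 3\right)\right) = 19 \left(-15 - 7\right) = 19 \left(-22\right) = -418$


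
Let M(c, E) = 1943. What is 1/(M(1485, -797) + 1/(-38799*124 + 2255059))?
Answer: 2556017/4966341030 ≈ 0.00051467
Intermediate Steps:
1/(M(1485, -797) + 1/(-38799*124 + 2255059)) = 1/(1943 + 1/(-38799*124 + 2255059)) = 1/(1943 + 1/(-4811076 + 2255059)) = 1/(1943 + 1/(-2556017)) = 1/(1943 - 1/2556017) = 1/(4966341030/2556017) = 2556017/4966341030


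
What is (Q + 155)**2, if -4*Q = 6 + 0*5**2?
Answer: 94249/4 ≈ 23562.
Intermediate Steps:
Q = -3/2 (Q = -(6 + 0*5**2)/4 = -(6 + 0*25)/4 = -(6 + 0)/4 = -1/4*6 = -3/2 ≈ -1.5000)
(Q + 155)**2 = (-3/2 + 155)**2 = (307/2)**2 = 94249/4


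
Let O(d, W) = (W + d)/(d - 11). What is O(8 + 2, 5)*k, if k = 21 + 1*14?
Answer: -525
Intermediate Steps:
O(d, W) = (W + d)/(-11 + d)
k = 35 (k = 21 + 14 = 35)
O(8 + 2, 5)*k = ((5 + (8 + 2))/(-11 + (8 + 2)))*35 = ((5 + 10)/(-11 + 10))*35 = (15/(-1))*35 = -1*15*35 = -15*35 = -525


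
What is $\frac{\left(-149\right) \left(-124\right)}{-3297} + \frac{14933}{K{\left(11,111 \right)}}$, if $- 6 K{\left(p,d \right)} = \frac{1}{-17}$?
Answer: $\frac{5021859826}{3297} \approx 1.5232 \cdot 10^{6}$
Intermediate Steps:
$K{\left(p,d \right)} = \frac{1}{102}$ ($K{\left(p,d \right)} = - \frac{1}{6 \left(-17\right)} = \left(- \frac{1}{6}\right) \left(- \frac{1}{17}\right) = \frac{1}{102}$)
$\frac{\left(-149\right) \left(-124\right)}{-3297} + \frac{14933}{K{\left(11,111 \right)}} = \frac{\left(-149\right) \left(-124\right)}{-3297} + 14933 \frac{1}{\frac{1}{102}} = 18476 \left(- \frac{1}{3297}\right) + 14933 \cdot 102 = - \frac{18476}{3297} + 1523166 = \frac{5021859826}{3297}$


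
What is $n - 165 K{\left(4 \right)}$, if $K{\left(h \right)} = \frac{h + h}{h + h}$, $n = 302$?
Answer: $137$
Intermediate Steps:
$K{\left(h \right)} = 1$ ($K{\left(h \right)} = \frac{2 h}{2 h} = 2 h \frac{1}{2 h} = 1$)
$n - 165 K{\left(4 \right)} = 302 - 165 = 137$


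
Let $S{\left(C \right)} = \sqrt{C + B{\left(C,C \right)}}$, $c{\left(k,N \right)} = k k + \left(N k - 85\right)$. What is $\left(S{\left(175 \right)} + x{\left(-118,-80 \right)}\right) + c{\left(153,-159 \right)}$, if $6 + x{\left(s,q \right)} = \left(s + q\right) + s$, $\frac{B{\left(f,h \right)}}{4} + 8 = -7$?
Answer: $-1325 + \sqrt{115} \approx -1314.3$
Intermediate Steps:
$B{\left(f,h \right)} = -60$ ($B{\left(f,h \right)} = -32 + 4 \left(-7\right) = -32 - 28 = -60$)
$c{\left(k,N \right)} = -85 + k^{2} + N k$ ($c{\left(k,N \right)} = k^{2} + \left(-85 + N k\right) = -85 + k^{2} + N k$)
$x{\left(s,q \right)} = -6 + q + 2 s$ ($x{\left(s,q \right)} = -6 + \left(\left(s + q\right) + s\right) = -6 + \left(\left(q + s\right) + s\right) = -6 + \left(q + 2 s\right) = -6 + q + 2 s$)
$S{\left(C \right)} = \sqrt{-60 + C}$ ($S{\left(C \right)} = \sqrt{C - 60} = \sqrt{-60 + C}$)
$\left(S{\left(175 \right)} + x{\left(-118,-80 \right)}\right) + c{\left(153,-159 \right)} = \left(\sqrt{-60 + 175} - 322\right) - \left(24412 - 23409\right) = \left(\sqrt{115} - 322\right) - 1003 = \left(-322 + \sqrt{115}\right) - 1003 = -1325 + \sqrt{115}$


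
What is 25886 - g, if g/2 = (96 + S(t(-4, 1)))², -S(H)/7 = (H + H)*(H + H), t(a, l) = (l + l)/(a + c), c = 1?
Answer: 965758/81 ≈ 11923.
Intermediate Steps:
t(a, l) = 2*l/(1 + a) (t(a, l) = (l + l)/(a + 1) = (2*l)/(1 + a) = 2*l/(1 + a))
S(H) = -28*H² (S(H) = -7*(H + H)*(H + H) = -7*2*H*2*H = -28*H²)
g = 1131008/81 (g = 2*(96 - 28*4/(1 - 4)²)² = 2*(96 - 28*(2*1/(-3))²)² = 2*(96 - 28*(2*1*(-⅓))²)² = 2*(96 - 28*(-⅔)²)² = 2*(96 - 28*4/9)² = 2*(96 - 112/9)² = 2*(752/9)² = 2*(565504/81) = 1131008/81 ≈ 13963.)
25886 - g = 25886 - 1*1131008/81 = 25886 - 1131008/81 = 965758/81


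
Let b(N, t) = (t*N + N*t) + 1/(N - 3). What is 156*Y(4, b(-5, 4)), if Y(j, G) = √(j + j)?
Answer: 312*√2 ≈ 441.23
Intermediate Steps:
b(N, t) = 1/(-3 + N) + 2*N*t (b(N, t) = (N*t + N*t) + 1/(-3 + N) = 2*N*t + 1/(-3 + N) = 1/(-3 + N) + 2*N*t)
Y(j, G) = √2*√j (Y(j, G) = √(2*j) = √2*√j)
156*Y(4, b(-5, 4)) = 156*(√2*√4) = 156*(√2*2) = 156*(2*√2) = 312*√2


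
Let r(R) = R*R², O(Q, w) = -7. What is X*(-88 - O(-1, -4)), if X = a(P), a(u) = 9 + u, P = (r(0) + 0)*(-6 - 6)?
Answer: -729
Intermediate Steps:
r(R) = R³
P = 0 (P = (0³ + 0)*(-6 - 6) = (0 + 0)*(-12) = 0*(-12) = 0)
X = 9 (X = 9 + 0 = 9)
X*(-88 - O(-1, -4)) = 9*(-88 - 1*(-7)) = 9*(-88 + 7) = 9*(-81) = -729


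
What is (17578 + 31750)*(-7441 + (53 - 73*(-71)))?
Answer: -108768240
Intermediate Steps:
(17578 + 31750)*(-7441 + (53 - 73*(-71))) = 49328*(-7441 + (53 + 5183)) = 49328*(-7441 + 5236) = 49328*(-2205) = -108768240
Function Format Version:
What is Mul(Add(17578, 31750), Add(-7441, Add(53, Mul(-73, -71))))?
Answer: -108768240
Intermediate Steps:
Mul(Add(17578, 31750), Add(-7441, Add(53, Mul(-73, -71)))) = Mul(49328, Add(-7441, Add(53, 5183))) = Mul(49328, Add(-7441, 5236)) = Mul(49328, -2205) = -108768240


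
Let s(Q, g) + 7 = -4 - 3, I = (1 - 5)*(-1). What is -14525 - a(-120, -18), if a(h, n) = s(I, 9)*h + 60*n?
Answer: -15125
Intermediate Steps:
I = 4 (I = -4*(-1) = 4)
s(Q, g) = -14 (s(Q, g) = -7 + (-4 - 3) = -7 - 7 = -14)
a(h, n) = -14*h + 60*n
-14525 - a(-120, -18) = -14525 - (-14*(-120) + 60*(-18)) = -14525 - (1680 - 1080) = -14525 - 1*600 = -14525 - 600 = -15125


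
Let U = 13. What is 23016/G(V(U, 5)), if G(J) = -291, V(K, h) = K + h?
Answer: -7672/97 ≈ -79.093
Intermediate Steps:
23016/G(V(U, 5)) = 23016/(-291) = 23016*(-1/291) = -7672/97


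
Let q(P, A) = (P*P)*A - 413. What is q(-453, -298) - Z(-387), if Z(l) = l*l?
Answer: -61302464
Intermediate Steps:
q(P, A) = -413 + A*P² (q(P, A) = P²*A - 413 = A*P² - 413 = -413 + A*P²)
Z(l) = l²
q(-453, -298) - Z(-387) = (-413 - 298*(-453)²) - 1*(-387)² = (-413 - 298*205209) - 1*149769 = (-413 - 61152282) - 149769 = -61152695 - 149769 = -61302464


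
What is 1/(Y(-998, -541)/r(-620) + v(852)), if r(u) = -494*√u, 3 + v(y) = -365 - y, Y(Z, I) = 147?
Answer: -184588830400/225198373109609 - 145236*I*√155/225198373109609 ≈ -0.00081967 - 8.0292e-9*I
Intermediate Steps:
v(y) = -368 - y (v(y) = -3 + (-365 - y) = -368 - y)
1/(Y(-998, -541)/r(-620) + v(852)) = 1/(147/((-988*I*√155)) + (-368 - 1*852)) = 1/(147/((-988*I*√155)) + (-368 - 852)) = 1/(147/((-988*I*√155)) - 1220) = 1/(147*(I*√155/153140) - 1220) = 1/(147*I*√155/153140 - 1220) = 1/(-1220 + 147*I*√155/153140)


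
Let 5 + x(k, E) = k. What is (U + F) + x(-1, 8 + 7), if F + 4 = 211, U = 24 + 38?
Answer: 263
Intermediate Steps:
x(k, E) = -5 + k
U = 62
F = 207 (F = -4 + 211 = 207)
(U + F) + x(-1, 8 + 7) = (62 + 207) + (-5 - 1) = 269 - 6 = 263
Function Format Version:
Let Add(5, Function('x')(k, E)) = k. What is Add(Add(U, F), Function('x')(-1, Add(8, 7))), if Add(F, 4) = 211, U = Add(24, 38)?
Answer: 263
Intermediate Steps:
Function('x')(k, E) = Add(-5, k)
U = 62
F = 207 (F = Add(-4, 211) = 207)
Add(Add(U, F), Function('x')(-1, Add(8, 7))) = Add(Add(62, 207), Add(-5, -1)) = Add(269, -6) = 263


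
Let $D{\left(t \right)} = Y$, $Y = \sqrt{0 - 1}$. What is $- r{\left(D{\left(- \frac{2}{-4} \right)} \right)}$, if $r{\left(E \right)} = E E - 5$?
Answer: $6$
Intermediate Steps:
$Y = i$ ($Y = \sqrt{-1} = i \approx 1.0 i$)
$D{\left(t \right)} = i$
$r{\left(E \right)} = -5 + E^{2}$ ($r{\left(E \right)} = E^{2} - 5 = -5 + E^{2}$)
$- r{\left(D{\left(- \frac{2}{-4} \right)} \right)} = - (-5 + i^{2}) = - (-5 - 1) = \left(-1\right) \left(-6\right) = 6$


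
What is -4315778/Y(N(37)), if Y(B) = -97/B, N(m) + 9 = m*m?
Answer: 5869458080/97 ≈ 6.0510e+7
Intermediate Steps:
N(m) = -9 + m² (N(m) = -9 + m*m = -9 + m²)
-4315778/Y(N(37)) = -4315778/((-97/(-9 + 37²))) = -4315778/((-97/(-9 + 1369))) = -4315778/((-97/1360)) = -4315778/((-97*1/1360)) = -4315778/(-97/1360) = -4315778*(-1360/97) = 5869458080/97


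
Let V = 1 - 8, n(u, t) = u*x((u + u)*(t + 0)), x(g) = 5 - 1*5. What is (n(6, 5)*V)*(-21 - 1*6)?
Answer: 0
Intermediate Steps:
x(g) = 0 (x(g) = 5 - 5 = 0)
n(u, t) = 0 (n(u, t) = u*0 = 0)
V = -7
(n(6, 5)*V)*(-21 - 1*6) = (0*(-7))*(-21 - 1*6) = 0*(-21 - 6) = 0*(-27) = 0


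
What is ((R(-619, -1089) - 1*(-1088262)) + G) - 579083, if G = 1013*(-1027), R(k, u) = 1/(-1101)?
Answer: -584820373/1101 ≈ -5.3117e+5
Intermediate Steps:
R(k, u) = -1/1101
G = -1040351
((R(-619, -1089) - 1*(-1088262)) + G) - 579083 = ((-1/1101 - 1*(-1088262)) - 1040351) - 579083 = ((-1/1101 + 1088262) - 1040351) - 579083 = (1198176461/1101 - 1040351) - 579083 = 52750010/1101 - 579083 = -584820373/1101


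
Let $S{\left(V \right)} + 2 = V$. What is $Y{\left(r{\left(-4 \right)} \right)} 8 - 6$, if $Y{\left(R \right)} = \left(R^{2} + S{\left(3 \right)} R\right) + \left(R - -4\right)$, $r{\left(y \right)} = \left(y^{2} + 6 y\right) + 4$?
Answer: $90$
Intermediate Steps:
$r{\left(y \right)} = 4 + y^{2} + 6 y$
$S{\left(V \right)} = -2 + V$
$Y{\left(R \right)} = 4 + R^{2} + 2 R$ ($Y{\left(R \right)} = \left(R^{2} + \left(-2 + 3\right) R\right) + \left(R - -4\right) = \left(R^{2} + 1 R\right) + \left(R + 4\right) = \left(R^{2} + R\right) + \left(4 + R\right) = \left(R + R^{2}\right) + \left(4 + R\right) = 4 + R^{2} + 2 R$)
$Y{\left(r{\left(-4 \right)} \right)} 8 - 6 = \left(4 + \left(4 + \left(-4\right)^{2} + 6 \left(-4\right)\right)^{2} + 2 \left(4 + \left(-4\right)^{2} + 6 \left(-4\right)\right)\right) 8 - 6 = \left(4 + \left(4 + 16 - 24\right)^{2} + 2 \left(4 + 16 - 24\right)\right) 8 - 6 = \left(4 + \left(-4\right)^{2} + 2 \left(-4\right)\right) 8 - 6 = \left(4 + 16 - 8\right) 8 - 6 = 12 \cdot 8 - 6 = 96 - 6 = 90$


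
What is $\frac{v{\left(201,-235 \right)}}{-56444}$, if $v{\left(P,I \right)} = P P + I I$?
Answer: $- \frac{349}{206} \approx -1.6942$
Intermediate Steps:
$v{\left(P,I \right)} = I^{2} + P^{2}$ ($v{\left(P,I \right)} = P^{2} + I^{2} = I^{2} + P^{2}$)
$\frac{v{\left(201,-235 \right)}}{-56444} = \frac{\left(-235\right)^{2} + 201^{2}}{-56444} = \left(55225 + 40401\right) \left(- \frac{1}{56444}\right) = 95626 \left(- \frac{1}{56444}\right) = - \frac{349}{206}$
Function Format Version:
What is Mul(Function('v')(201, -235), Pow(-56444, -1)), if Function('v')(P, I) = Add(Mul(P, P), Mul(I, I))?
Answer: Rational(-349, 206) ≈ -1.6942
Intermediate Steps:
Function('v')(P, I) = Add(Pow(I, 2), Pow(P, 2)) (Function('v')(P, I) = Add(Pow(P, 2), Pow(I, 2)) = Add(Pow(I, 2), Pow(P, 2)))
Mul(Function('v')(201, -235), Pow(-56444, -1)) = Mul(Add(Pow(-235, 2), Pow(201, 2)), Pow(-56444, -1)) = Mul(Add(55225, 40401), Rational(-1, 56444)) = Mul(95626, Rational(-1, 56444)) = Rational(-349, 206)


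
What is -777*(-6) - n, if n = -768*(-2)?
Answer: 3126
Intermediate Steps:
n = 1536
-777*(-6) - n = -777*(-6) - 1*1536 = 4662 - 1536 = 3126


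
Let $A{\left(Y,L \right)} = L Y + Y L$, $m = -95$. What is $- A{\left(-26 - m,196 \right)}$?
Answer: $-27048$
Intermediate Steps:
$A{\left(Y,L \right)} = 2 L Y$ ($A{\left(Y,L \right)} = L Y + L Y = 2 L Y$)
$- A{\left(-26 - m,196 \right)} = - 2 \cdot 196 \left(-26 - -95\right) = - 2 \cdot 196 \left(-26 + 95\right) = - 2 \cdot 196 \cdot 69 = \left(-1\right) 27048 = -27048$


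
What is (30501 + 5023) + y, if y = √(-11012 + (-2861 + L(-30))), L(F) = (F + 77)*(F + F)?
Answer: 35524 + I*√16693 ≈ 35524.0 + 129.2*I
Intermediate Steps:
L(F) = 2*F*(77 + F) (L(F) = (77 + F)*(2*F) = 2*F*(77 + F))
y = I*√16693 (y = √(-11012 + (-2861 + 2*(-30)*(77 - 30))) = √(-11012 + (-2861 + 2*(-30)*47)) = √(-11012 + (-2861 - 2820)) = √(-11012 - 5681) = √(-16693) = I*√16693 ≈ 129.2*I)
(30501 + 5023) + y = (30501 + 5023) + I*√16693 = 35524 + I*√16693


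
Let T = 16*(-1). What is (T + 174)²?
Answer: 24964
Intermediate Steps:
T = -16
(T + 174)² = (-16 + 174)² = 158² = 24964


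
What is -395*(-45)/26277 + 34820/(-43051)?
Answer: -49911205/377083709 ≈ -0.13236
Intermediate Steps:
-395*(-45)/26277 + 34820/(-43051) = 17775*(1/26277) + 34820*(-1/43051) = 5925/8759 - 34820/43051 = -49911205/377083709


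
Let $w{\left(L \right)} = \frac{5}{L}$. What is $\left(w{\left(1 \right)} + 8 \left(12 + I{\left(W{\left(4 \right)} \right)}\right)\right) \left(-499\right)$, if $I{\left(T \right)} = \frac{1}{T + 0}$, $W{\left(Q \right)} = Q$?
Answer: $-51397$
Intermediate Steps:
$I{\left(T \right)} = \frac{1}{T}$
$\left(w{\left(1 \right)} + 8 \left(12 + I{\left(W{\left(4 \right)} \right)}\right)\right) \left(-499\right) = \left(\frac{5}{1} + 8 \left(12 + \frac{1}{4}\right)\right) \left(-499\right) = \left(5 \cdot 1 + 8 \left(12 + \frac{1}{4}\right)\right) \left(-499\right) = \left(5 + 8 \cdot \frac{49}{4}\right) \left(-499\right) = \left(5 + 98\right) \left(-499\right) = 103 \left(-499\right) = -51397$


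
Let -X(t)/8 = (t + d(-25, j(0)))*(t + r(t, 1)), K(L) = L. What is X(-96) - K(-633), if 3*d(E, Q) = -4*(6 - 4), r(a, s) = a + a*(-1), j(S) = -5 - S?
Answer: -75143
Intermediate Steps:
r(a, s) = 0 (r(a, s) = a - a = 0)
d(E, Q) = -8/3 (d(E, Q) = (-4*(6 - 4))/3 = (-4*2)/3 = (⅓)*(-8) = -8/3)
X(t) = -8*t*(-8/3 + t) (X(t) = -8*(t - 8/3)*(t + 0) = -8*(-8/3 + t)*t = -8*t*(-8/3 + t))
X(-96) - K(-633) = (8/3)*(-96)*(8 - 3*(-96)) - 1*(-633) = (8/3)*(-96)*(8 + 288) + 633 = (8/3)*(-96)*296 + 633 = -75776 + 633 = -75143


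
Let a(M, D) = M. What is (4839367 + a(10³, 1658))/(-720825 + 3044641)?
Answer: 4840367/2323816 ≈ 2.0829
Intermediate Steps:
(4839367 + a(10³, 1658))/(-720825 + 3044641) = (4839367 + 10³)/(-720825 + 3044641) = (4839367 + 1000)/2323816 = 4840367*(1/2323816) = 4840367/2323816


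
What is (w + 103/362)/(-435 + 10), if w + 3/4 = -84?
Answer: 61153/307700 ≈ 0.19874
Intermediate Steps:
w = -339/4 (w = -¾ - 84 = -339/4 ≈ -84.750)
(w + 103/362)/(-435 + 10) = (-339/4 + 103/362)/(-435 + 10) = (-339/4 + 103*(1/362))/(-425) = (-339/4 + 103/362)*(-1/425) = -61153/724*(-1/425) = 61153/307700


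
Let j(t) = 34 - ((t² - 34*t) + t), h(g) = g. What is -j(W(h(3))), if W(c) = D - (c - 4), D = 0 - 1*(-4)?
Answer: -174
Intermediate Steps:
D = 4 (D = 0 + 4 = 4)
W(c) = 8 - c (W(c) = 4 - (c - 4) = 4 - (-4 + c) = 4 + (4 - c) = 8 - c)
j(t) = 34 - t² + 33*t (j(t) = 34 - (t² - 33*t) = 34 + (-t² + 33*t) = 34 - t² + 33*t)
-j(W(h(3))) = -(34 - (8 - 1*3)² + 33*(8 - 1*3)) = -(34 - (8 - 3)² + 33*(8 - 3)) = -(34 - 1*5² + 33*5) = -(34 - 1*25 + 165) = -(34 - 25 + 165) = -1*174 = -174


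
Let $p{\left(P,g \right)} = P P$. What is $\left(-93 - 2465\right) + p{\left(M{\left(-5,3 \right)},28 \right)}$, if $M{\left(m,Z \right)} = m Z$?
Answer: $-2333$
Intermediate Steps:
$M{\left(m,Z \right)} = Z m$
$p{\left(P,g \right)} = P^{2}$
$\left(-93 - 2465\right) + p{\left(M{\left(-5,3 \right)},28 \right)} = \left(-93 - 2465\right) + \left(3 \left(-5\right)\right)^{2} = -2558 + \left(-15\right)^{2} = -2558 + 225 = -2333$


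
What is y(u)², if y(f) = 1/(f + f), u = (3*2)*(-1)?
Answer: 1/144 ≈ 0.0069444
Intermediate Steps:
u = -6 (u = 6*(-1) = -6)
y(f) = 1/(2*f)
y(u)² = ((½)/(-6))² = ((½)*(-⅙))² = (-1/12)² = 1/144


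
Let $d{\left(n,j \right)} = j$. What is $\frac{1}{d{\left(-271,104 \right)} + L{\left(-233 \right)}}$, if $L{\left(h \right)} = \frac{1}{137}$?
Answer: $\frac{137}{14249} \approx 0.0096147$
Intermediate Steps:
$L{\left(h \right)} = \frac{1}{137}$
$\frac{1}{d{\left(-271,104 \right)} + L{\left(-233 \right)}} = \frac{1}{104 + \frac{1}{137}} = \frac{1}{\frac{14249}{137}} = \frac{137}{14249}$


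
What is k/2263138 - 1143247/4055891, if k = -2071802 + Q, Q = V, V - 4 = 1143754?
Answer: -453669359735/655645788997 ≈ -0.69194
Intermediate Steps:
V = 1143758 (V = 4 + 1143754 = 1143758)
Q = 1143758
k = -928044 (k = -2071802 + 1143758 = -928044)
k/2263138 - 1143247/4055891 = -928044/2263138 - 1143247/4055891 = -928044*1/2263138 - 1143247*1/4055891 = -464022/1131569 - 163321/579413 = -453669359735/655645788997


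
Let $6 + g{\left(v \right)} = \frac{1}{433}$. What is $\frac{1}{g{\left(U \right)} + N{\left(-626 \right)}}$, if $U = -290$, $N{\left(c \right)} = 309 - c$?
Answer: $\frac{433}{402258} \approx 0.0010764$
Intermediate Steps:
$g{\left(v \right)} = - \frac{2597}{433}$ ($g{\left(v \right)} = -6 + \frac{1}{433} = - \frac{2597}{433}$)
$\frac{1}{g{\left(U \right)} + N{\left(-626 \right)}} = \frac{1}{- \frac{2597}{433} + \left(309 - -626\right)} = \frac{1}{- \frac{2597}{433} + \left(309 + 626\right)} = \frac{1}{- \frac{2597}{433} + 935} = \frac{1}{\frac{402258}{433}} = \frac{433}{402258}$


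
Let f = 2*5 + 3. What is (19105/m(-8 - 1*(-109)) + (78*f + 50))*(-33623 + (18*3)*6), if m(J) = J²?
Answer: -362058994731/10201 ≈ -3.5492e+7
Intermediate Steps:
f = 13 (f = 10 + 3 = 13)
(19105/m(-8 - 1*(-109)) + (78*f + 50))*(-33623 + (18*3)*6) = (19105/((-8 - 1*(-109))²) + (78*13 + 50))*(-33623 + (18*3)*6) = (19105/((-8 + 109)²) + (1014 + 50))*(-33623 + 54*6) = (19105/(101²) + 1064)*(-33623 + 324) = (19105/10201 + 1064)*(-33299) = (10872969/10201)*(-33299) = -362058994731/10201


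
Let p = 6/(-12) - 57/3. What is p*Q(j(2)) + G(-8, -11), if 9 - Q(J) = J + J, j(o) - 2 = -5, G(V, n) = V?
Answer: -601/2 ≈ -300.50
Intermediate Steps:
p = -39/2 (p = 6*(-1/12) - 57*⅓ = -½ - 19 = -39/2 ≈ -19.500)
j(o) = -3 (j(o) = 2 - 5 = -3)
Q(J) = 9 - 2*J (Q(J) = 9 - (J + J) = 9 - 2*J)
p*Q(j(2)) + G(-8, -11) = -39*(9 - 2*(-3))/2 - 8 = -39*(9 + 6)/2 - 8 = -39/2*15 - 8 = -585/2 - 8 = -601/2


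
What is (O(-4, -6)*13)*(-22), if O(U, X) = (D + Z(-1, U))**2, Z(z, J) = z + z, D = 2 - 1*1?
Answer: -286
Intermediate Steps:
D = 1 (D = 2 - 1 = 1)
Z(z, J) = 2*z
O(U, X) = 1 (O(U, X) = (1 + 2*(-1))**2 = (1 - 2)**2 = (-1)**2 = 1)
(O(-4, -6)*13)*(-22) = (1*13)*(-22) = 13*(-22) = -286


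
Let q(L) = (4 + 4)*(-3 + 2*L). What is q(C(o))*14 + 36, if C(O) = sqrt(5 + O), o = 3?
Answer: -300 + 448*sqrt(2) ≈ 333.57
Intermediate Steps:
q(L) = -24 + 16*L (q(L) = 8*(-3 + 2*L) = -24 + 16*L)
q(C(o))*14 + 36 = (-24 + 16*sqrt(5 + 3))*14 + 36 = (-24 + 16*sqrt(8))*14 + 36 = (-24 + 16*(2*sqrt(2)))*14 + 36 = (-24 + 32*sqrt(2))*14 + 36 = (-336 + 448*sqrt(2)) + 36 = -300 + 448*sqrt(2)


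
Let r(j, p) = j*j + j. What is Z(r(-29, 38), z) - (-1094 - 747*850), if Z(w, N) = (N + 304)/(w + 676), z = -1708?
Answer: 78869339/124 ≈ 6.3604e+5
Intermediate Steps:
r(j, p) = j + j² (r(j, p) = j² + j = j + j²)
Z(w, N) = (304 + N)/(676 + w)
Z(r(-29, 38), z) - (-1094 - 747*850) = (304 - 1708)/(676 - 29*(1 - 29)) - (-1094 - 747*850) = -1404/(676 - 29*(-28)) - (-1094 - 634950) = -1404/(676 + 812) - 1*(-636044) = -1404/1488 + 636044 = (1/1488)*(-1404) + 636044 = -117/124 + 636044 = 78869339/124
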